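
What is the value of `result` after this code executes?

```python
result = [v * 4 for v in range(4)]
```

Let's trace through this code step by step.

Initialize: result = [v * 4 for v in range(4)]

After execution: result = [0, 4, 8, 12]
[0, 4, 8, 12]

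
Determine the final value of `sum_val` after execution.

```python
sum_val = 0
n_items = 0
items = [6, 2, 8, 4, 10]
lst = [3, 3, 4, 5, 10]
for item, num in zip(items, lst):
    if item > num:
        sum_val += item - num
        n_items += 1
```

Let's trace through this code step by step.

Initialize: sum_val = 0
Initialize: n_items = 0
Initialize: items = [6, 2, 8, 4, 10]
Initialize: lst = [3, 3, 4, 5, 10]
Entering loop: for item, num in zip(items, lst):

After execution: sum_val = 7
7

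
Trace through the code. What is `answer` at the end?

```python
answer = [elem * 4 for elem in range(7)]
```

Let's trace through this code step by step.

Initialize: answer = [elem * 4 for elem in range(7)]

After execution: answer = [0, 4, 8, 12, 16, 20, 24]
[0, 4, 8, 12, 16, 20, 24]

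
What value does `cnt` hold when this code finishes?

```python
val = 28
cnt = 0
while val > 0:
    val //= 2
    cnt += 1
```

Let's trace through this code step by step.

Initialize: val = 28
Initialize: cnt = 0
Entering loop: while val > 0:

After execution: cnt = 5
5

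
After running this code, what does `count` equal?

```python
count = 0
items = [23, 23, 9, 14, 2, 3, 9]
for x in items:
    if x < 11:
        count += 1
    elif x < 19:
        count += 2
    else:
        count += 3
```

Let's trace through this code step by step.

Initialize: count = 0
Initialize: items = [23, 23, 9, 14, 2, 3, 9]
Entering loop: for x in items:

After execution: count = 12
12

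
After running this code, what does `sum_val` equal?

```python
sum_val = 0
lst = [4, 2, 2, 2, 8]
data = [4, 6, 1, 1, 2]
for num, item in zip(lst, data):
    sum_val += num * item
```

Let's trace through this code step by step.

Initialize: sum_val = 0
Initialize: lst = [4, 2, 2, 2, 8]
Initialize: data = [4, 6, 1, 1, 2]
Entering loop: for num, item in zip(lst, data):

After execution: sum_val = 48
48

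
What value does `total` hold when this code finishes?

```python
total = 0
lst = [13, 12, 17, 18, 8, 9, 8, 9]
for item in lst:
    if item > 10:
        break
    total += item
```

Let's trace through this code step by step.

Initialize: total = 0
Initialize: lst = [13, 12, 17, 18, 8, 9, 8, 9]
Entering loop: for item in lst:

After execution: total = 0
0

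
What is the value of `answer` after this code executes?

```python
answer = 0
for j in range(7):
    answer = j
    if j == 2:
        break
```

Let's trace through this code step by step.

Initialize: answer = 0
Entering loop: for j in range(7):

After execution: answer = 2
2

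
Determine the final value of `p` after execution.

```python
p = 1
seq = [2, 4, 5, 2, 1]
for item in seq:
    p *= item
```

Let's trace through this code step by step.

Initialize: p = 1
Initialize: seq = [2, 4, 5, 2, 1]
Entering loop: for item in seq:

After execution: p = 80
80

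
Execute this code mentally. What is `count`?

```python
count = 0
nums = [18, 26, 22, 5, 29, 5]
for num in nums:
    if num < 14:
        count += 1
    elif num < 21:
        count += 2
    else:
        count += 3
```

Let's trace through this code step by step.

Initialize: count = 0
Initialize: nums = [18, 26, 22, 5, 29, 5]
Entering loop: for num in nums:

After execution: count = 13
13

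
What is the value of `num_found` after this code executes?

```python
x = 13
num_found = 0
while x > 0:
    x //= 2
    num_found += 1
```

Let's trace through this code step by step.

Initialize: x = 13
Initialize: num_found = 0
Entering loop: while x > 0:

After execution: num_found = 4
4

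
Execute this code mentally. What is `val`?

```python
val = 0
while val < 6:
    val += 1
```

Let's trace through this code step by step.

Initialize: val = 0
Entering loop: while val < 6:

After execution: val = 6
6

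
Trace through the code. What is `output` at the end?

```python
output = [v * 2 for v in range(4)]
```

Let's trace through this code step by step.

Initialize: output = [v * 2 for v in range(4)]

After execution: output = [0, 2, 4, 6]
[0, 2, 4, 6]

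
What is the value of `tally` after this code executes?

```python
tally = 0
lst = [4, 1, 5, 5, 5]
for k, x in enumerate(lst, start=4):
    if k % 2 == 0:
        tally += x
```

Let's trace through this code step by step.

Initialize: tally = 0
Initialize: lst = [4, 1, 5, 5, 5]
Entering loop: for k, x in enumerate(lst, start=4):

After execution: tally = 14
14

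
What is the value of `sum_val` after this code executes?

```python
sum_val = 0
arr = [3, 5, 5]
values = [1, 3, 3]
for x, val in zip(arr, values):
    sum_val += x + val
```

Let's trace through this code step by step.

Initialize: sum_val = 0
Initialize: arr = [3, 5, 5]
Initialize: values = [1, 3, 3]
Entering loop: for x, val in zip(arr, values):

After execution: sum_val = 20
20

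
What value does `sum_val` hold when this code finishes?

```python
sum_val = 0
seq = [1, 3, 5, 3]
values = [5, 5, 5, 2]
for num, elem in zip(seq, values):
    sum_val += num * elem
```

Let's trace through this code step by step.

Initialize: sum_val = 0
Initialize: seq = [1, 3, 5, 3]
Initialize: values = [5, 5, 5, 2]
Entering loop: for num, elem in zip(seq, values):

After execution: sum_val = 51
51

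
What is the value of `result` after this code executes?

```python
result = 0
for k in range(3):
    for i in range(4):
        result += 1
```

Let's trace through this code step by step.

Initialize: result = 0
Entering loop: for k in range(3):

After execution: result = 12
12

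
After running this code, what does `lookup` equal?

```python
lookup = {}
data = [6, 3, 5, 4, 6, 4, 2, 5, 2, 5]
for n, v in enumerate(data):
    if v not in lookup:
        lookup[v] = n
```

Let's trace through this code step by step.

Initialize: lookup = {}
Initialize: data = [6, 3, 5, 4, 6, 4, 2, 5, 2, 5]
Entering loop: for n, v in enumerate(data):

After execution: lookup = {6: 0, 3: 1, 5: 2, 4: 3, 2: 6}
{6: 0, 3: 1, 5: 2, 4: 3, 2: 6}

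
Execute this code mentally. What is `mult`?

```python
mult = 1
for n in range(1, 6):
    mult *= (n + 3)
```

Let's trace through this code step by step.

Initialize: mult = 1
Entering loop: for n in range(1, 6):

After execution: mult = 6720
6720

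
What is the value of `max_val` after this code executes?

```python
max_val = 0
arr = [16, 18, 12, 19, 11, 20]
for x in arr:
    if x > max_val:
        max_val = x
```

Let's trace through this code step by step.

Initialize: max_val = 0
Initialize: arr = [16, 18, 12, 19, 11, 20]
Entering loop: for x in arr:

After execution: max_val = 20
20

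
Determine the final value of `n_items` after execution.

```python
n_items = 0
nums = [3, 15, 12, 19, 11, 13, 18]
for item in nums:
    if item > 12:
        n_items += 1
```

Let's trace through this code step by step.

Initialize: n_items = 0
Initialize: nums = [3, 15, 12, 19, 11, 13, 18]
Entering loop: for item in nums:

After execution: n_items = 4
4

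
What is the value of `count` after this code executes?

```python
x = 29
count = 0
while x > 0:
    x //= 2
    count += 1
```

Let's trace through this code step by step.

Initialize: x = 29
Initialize: count = 0
Entering loop: while x > 0:

After execution: count = 5
5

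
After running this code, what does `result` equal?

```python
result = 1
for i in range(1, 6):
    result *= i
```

Let's trace through this code step by step.

Initialize: result = 1
Entering loop: for i in range(1, 6):

After execution: result = 120
120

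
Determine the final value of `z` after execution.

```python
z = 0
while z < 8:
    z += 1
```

Let's trace through this code step by step.

Initialize: z = 0
Entering loop: while z < 8:

After execution: z = 8
8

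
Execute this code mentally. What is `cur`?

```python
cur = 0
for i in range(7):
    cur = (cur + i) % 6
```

Let's trace through this code step by step.

Initialize: cur = 0
Entering loop: for i in range(7):

After execution: cur = 3
3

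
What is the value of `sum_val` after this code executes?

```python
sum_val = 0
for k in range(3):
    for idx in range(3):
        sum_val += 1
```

Let's trace through this code step by step.

Initialize: sum_val = 0
Entering loop: for k in range(3):

After execution: sum_val = 9
9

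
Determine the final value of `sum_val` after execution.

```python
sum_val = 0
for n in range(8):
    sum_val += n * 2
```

Let's trace through this code step by step.

Initialize: sum_val = 0
Entering loop: for n in range(8):

After execution: sum_val = 56
56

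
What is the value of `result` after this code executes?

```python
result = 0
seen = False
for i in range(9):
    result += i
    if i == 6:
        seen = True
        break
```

Let's trace through this code step by step.

Initialize: result = 0
Initialize: seen = False
Entering loop: for i in range(9):

After execution: result = 21
21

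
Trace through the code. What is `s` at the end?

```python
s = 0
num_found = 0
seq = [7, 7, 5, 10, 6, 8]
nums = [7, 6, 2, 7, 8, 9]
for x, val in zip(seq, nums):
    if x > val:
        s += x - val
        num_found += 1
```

Let's trace through this code step by step.

Initialize: s = 0
Initialize: num_found = 0
Initialize: seq = [7, 7, 5, 10, 6, 8]
Initialize: nums = [7, 6, 2, 7, 8, 9]
Entering loop: for x, val in zip(seq, nums):

After execution: s = 7
7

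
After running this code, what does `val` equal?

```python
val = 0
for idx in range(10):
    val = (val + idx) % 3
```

Let's trace through this code step by step.

Initialize: val = 0
Entering loop: for idx in range(10):

After execution: val = 0
0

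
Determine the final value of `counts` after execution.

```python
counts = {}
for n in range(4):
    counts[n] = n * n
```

Let's trace through this code step by step.

Initialize: counts = {}
Entering loop: for n in range(4):

After execution: counts = {0: 0, 1: 1, 2: 4, 3: 9}
{0: 0, 1: 1, 2: 4, 3: 9}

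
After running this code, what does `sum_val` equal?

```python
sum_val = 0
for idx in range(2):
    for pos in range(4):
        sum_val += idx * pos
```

Let's trace through this code step by step.

Initialize: sum_val = 0
Entering loop: for idx in range(2):

After execution: sum_val = 6
6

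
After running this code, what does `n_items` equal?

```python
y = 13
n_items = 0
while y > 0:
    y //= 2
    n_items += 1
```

Let's trace through this code step by step.

Initialize: y = 13
Initialize: n_items = 0
Entering loop: while y > 0:

After execution: n_items = 4
4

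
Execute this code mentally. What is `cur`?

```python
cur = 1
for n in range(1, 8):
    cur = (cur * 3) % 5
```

Let's trace through this code step by step.

Initialize: cur = 1
Entering loop: for n in range(1, 8):

After execution: cur = 2
2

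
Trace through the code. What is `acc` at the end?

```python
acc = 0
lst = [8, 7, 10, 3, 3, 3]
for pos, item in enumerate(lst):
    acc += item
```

Let's trace through this code step by step.

Initialize: acc = 0
Initialize: lst = [8, 7, 10, 3, 3, 3]
Entering loop: for pos, item in enumerate(lst):

After execution: acc = 34
34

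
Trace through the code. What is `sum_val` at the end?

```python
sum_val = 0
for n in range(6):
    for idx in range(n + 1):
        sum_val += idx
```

Let's trace through this code step by step.

Initialize: sum_val = 0
Entering loop: for n in range(6):

After execution: sum_val = 35
35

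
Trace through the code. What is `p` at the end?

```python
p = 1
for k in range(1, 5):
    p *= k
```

Let's trace through this code step by step.

Initialize: p = 1
Entering loop: for k in range(1, 5):

After execution: p = 24
24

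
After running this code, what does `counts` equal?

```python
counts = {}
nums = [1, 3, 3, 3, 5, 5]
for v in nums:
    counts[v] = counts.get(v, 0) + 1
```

Let's trace through this code step by step.

Initialize: counts = {}
Initialize: nums = [1, 3, 3, 3, 5, 5]
Entering loop: for v in nums:

After execution: counts = {1: 1, 3: 3, 5: 2}
{1: 1, 3: 3, 5: 2}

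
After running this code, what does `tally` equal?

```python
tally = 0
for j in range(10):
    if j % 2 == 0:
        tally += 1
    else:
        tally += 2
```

Let's trace through this code step by step.

Initialize: tally = 0
Entering loop: for j in range(10):

After execution: tally = 15
15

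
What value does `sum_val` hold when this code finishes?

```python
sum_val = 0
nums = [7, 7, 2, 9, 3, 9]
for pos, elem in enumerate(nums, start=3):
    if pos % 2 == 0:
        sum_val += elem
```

Let's trace through this code step by step.

Initialize: sum_val = 0
Initialize: nums = [7, 7, 2, 9, 3, 9]
Entering loop: for pos, elem in enumerate(nums, start=3):

After execution: sum_val = 25
25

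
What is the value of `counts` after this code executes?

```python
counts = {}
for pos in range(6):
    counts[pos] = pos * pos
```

Let's trace through this code step by step.

Initialize: counts = {}
Entering loop: for pos in range(6):

After execution: counts = {0: 0, 1: 1, 2: 4, 3: 9, 4: 16, 5: 25}
{0: 0, 1: 1, 2: 4, 3: 9, 4: 16, 5: 25}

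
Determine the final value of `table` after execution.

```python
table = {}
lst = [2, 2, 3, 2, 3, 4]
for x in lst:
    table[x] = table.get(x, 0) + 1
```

Let's trace through this code step by step.

Initialize: table = {}
Initialize: lst = [2, 2, 3, 2, 3, 4]
Entering loop: for x in lst:

After execution: table = {2: 3, 3: 2, 4: 1}
{2: 3, 3: 2, 4: 1}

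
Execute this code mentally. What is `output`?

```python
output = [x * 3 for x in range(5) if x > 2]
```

Let's trace through this code step by step.

Initialize: output = [x * 3 for x in range(5) if x > 2]

After execution: output = [9, 12]
[9, 12]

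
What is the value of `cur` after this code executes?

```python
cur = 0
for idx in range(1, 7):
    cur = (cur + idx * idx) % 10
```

Let's trace through this code step by step.

Initialize: cur = 0
Entering loop: for idx in range(1, 7):

After execution: cur = 1
1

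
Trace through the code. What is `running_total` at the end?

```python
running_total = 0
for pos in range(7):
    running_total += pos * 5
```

Let's trace through this code step by step.

Initialize: running_total = 0
Entering loop: for pos in range(7):

After execution: running_total = 105
105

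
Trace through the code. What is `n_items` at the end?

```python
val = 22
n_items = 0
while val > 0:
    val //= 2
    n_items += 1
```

Let's trace through this code step by step.

Initialize: val = 22
Initialize: n_items = 0
Entering loop: while val > 0:

After execution: n_items = 5
5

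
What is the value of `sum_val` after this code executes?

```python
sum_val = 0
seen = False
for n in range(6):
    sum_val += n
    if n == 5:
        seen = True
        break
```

Let's trace through this code step by step.

Initialize: sum_val = 0
Initialize: seen = False
Entering loop: for n in range(6):

After execution: sum_val = 15
15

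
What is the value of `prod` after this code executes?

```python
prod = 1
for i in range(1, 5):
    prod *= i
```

Let's trace through this code step by step.

Initialize: prod = 1
Entering loop: for i in range(1, 5):

After execution: prod = 24
24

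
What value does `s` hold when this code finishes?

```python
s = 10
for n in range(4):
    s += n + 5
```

Let's trace through this code step by step.

Initialize: s = 10
Entering loop: for n in range(4):

After execution: s = 36
36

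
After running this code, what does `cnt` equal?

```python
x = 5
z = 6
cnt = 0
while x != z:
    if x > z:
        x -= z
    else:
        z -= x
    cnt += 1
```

Let's trace through this code step by step.

Initialize: x = 5
Initialize: z = 6
Initialize: cnt = 0
Entering loop: while x != z:

After execution: cnt = 5
5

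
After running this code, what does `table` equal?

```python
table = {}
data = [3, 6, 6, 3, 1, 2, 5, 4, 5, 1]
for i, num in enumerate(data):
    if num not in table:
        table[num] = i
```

Let's trace through this code step by step.

Initialize: table = {}
Initialize: data = [3, 6, 6, 3, 1, 2, 5, 4, 5, 1]
Entering loop: for i, num in enumerate(data):

After execution: table = {3: 0, 6: 1, 1: 4, 2: 5, 5: 6, 4: 7}
{3: 0, 6: 1, 1: 4, 2: 5, 5: 6, 4: 7}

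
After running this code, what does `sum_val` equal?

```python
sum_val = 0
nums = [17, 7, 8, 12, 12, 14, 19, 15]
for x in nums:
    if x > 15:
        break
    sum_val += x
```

Let's trace through this code step by step.

Initialize: sum_val = 0
Initialize: nums = [17, 7, 8, 12, 12, 14, 19, 15]
Entering loop: for x in nums:

After execution: sum_val = 0
0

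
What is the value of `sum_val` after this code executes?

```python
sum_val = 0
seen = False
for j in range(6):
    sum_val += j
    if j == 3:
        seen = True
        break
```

Let's trace through this code step by step.

Initialize: sum_val = 0
Initialize: seen = False
Entering loop: for j in range(6):

After execution: sum_val = 6
6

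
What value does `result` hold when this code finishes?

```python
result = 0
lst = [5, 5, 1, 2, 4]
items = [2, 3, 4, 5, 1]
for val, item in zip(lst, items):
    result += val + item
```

Let's trace through this code step by step.

Initialize: result = 0
Initialize: lst = [5, 5, 1, 2, 4]
Initialize: items = [2, 3, 4, 5, 1]
Entering loop: for val, item in zip(lst, items):

After execution: result = 32
32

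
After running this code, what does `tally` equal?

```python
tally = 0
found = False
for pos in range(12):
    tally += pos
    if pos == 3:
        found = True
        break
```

Let's trace through this code step by step.

Initialize: tally = 0
Initialize: found = False
Entering loop: for pos in range(12):

After execution: tally = 6
6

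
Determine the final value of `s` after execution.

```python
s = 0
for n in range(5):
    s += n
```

Let's trace through this code step by step.

Initialize: s = 0
Entering loop: for n in range(5):

After execution: s = 10
10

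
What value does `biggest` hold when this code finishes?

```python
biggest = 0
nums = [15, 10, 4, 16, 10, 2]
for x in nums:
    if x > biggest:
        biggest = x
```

Let's trace through this code step by step.

Initialize: biggest = 0
Initialize: nums = [15, 10, 4, 16, 10, 2]
Entering loop: for x in nums:

After execution: biggest = 16
16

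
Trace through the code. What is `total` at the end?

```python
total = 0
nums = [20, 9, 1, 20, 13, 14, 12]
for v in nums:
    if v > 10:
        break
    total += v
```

Let's trace through this code step by step.

Initialize: total = 0
Initialize: nums = [20, 9, 1, 20, 13, 14, 12]
Entering loop: for v in nums:

After execution: total = 0
0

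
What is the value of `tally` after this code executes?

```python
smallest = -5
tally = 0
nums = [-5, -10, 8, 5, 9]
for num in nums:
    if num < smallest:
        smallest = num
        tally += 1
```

Let's trace through this code step by step.

Initialize: smallest = -5
Initialize: tally = 0
Initialize: nums = [-5, -10, 8, 5, 9]
Entering loop: for num in nums:

After execution: tally = 1
1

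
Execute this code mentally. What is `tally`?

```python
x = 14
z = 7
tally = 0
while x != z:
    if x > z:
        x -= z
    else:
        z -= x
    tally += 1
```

Let's trace through this code step by step.

Initialize: x = 14
Initialize: z = 7
Initialize: tally = 0
Entering loop: while x != z:

After execution: tally = 1
1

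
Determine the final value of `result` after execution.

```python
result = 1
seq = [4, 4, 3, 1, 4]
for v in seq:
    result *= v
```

Let's trace through this code step by step.

Initialize: result = 1
Initialize: seq = [4, 4, 3, 1, 4]
Entering loop: for v in seq:

After execution: result = 192
192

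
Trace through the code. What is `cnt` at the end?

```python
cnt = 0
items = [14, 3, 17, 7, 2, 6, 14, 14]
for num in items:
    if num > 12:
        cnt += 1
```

Let's trace through this code step by step.

Initialize: cnt = 0
Initialize: items = [14, 3, 17, 7, 2, 6, 14, 14]
Entering loop: for num in items:

After execution: cnt = 4
4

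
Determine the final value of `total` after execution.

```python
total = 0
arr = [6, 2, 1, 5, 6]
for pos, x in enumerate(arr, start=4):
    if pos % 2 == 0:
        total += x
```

Let's trace through this code step by step.

Initialize: total = 0
Initialize: arr = [6, 2, 1, 5, 6]
Entering loop: for pos, x in enumerate(arr, start=4):

After execution: total = 13
13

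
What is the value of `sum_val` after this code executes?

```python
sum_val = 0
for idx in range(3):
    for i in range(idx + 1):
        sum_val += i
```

Let's trace through this code step by step.

Initialize: sum_val = 0
Entering loop: for idx in range(3):

After execution: sum_val = 4
4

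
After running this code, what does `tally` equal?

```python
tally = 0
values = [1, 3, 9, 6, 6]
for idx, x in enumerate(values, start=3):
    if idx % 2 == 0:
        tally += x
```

Let's trace through this code step by step.

Initialize: tally = 0
Initialize: values = [1, 3, 9, 6, 6]
Entering loop: for idx, x in enumerate(values, start=3):

After execution: tally = 9
9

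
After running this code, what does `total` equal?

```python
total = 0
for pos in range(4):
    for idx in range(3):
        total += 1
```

Let's trace through this code step by step.

Initialize: total = 0
Entering loop: for pos in range(4):

After execution: total = 12
12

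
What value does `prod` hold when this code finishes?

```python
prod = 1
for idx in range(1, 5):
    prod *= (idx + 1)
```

Let's trace through this code step by step.

Initialize: prod = 1
Entering loop: for idx in range(1, 5):

After execution: prod = 120
120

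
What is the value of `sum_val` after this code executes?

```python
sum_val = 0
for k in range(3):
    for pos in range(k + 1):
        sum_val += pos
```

Let's trace through this code step by step.

Initialize: sum_val = 0
Entering loop: for k in range(3):

After execution: sum_val = 4
4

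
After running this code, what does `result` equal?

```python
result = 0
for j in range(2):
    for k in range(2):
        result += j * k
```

Let's trace through this code step by step.

Initialize: result = 0
Entering loop: for j in range(2):

After execution: result = 1
1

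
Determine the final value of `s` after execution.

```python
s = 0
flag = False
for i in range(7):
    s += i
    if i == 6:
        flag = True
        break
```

Let's trace through this code step by step.

Initialize: s = 0
Initialize: flag = False
Entering loop: for i in range(7):

After execution: s = 21
21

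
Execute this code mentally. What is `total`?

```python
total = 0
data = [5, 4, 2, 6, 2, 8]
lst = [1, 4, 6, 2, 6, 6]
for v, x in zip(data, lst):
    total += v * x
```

Let's trace through this code step by step.

Initialize: total = 0
Initialize: data = [5, 4, 2, 6, 2, 8]
Initialize: lst = [1, 4, 6, 2, 6, 6]
Entering loop: for v, x in zip(data, lst):

After execution: total = 105
105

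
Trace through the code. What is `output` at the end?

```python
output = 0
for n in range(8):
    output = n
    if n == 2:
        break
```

Let's trace through this code step by step.

Initialize: output = 0
Entering loop: for n in range(8):

After execution: output = 2
2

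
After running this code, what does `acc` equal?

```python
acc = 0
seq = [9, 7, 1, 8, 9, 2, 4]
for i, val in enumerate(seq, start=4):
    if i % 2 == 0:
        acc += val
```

Let's trace through this code step by step.

Initialize: acc = 0
Initialize: seq = [9, 7, 1, 8, 9, 2, 4]
Entering loop: for i, val in enumerate(seq, start=4):

After execution: acc = 23
23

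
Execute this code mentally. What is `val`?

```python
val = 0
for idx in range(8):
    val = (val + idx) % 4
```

Let's trace through this code step by step.

Initialize: val = 0
Entering loop: for idx in range(8):

After execution: val = 0
0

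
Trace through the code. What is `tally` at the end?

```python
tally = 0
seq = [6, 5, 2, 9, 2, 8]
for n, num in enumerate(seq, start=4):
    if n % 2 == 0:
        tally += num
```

Let's trace through this code step by step.

Initialize: tally = 0
Initialize: seq = [6, 5, 2, 9, 2, 8]
Entering loop: for n, num in enumerate(seq, start=4):

After execution: tally = 10
10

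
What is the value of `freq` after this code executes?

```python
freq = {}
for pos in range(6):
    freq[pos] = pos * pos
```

Let's trace through this code step by step.

Initialize: freq = {}
Entering loop: for pos in range(6):

After execution: freq = {0: 0, 1: 1, 2: 4, 3: 9, 4: 16, 5: 25}
{0: 0, 1: 1, 2: 4, 3: 9, 4: 16, 5: 25}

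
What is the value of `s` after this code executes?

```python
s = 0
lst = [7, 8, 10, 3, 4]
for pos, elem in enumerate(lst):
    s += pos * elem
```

Let's trace through this code step by step.

Initialize: s = 0
Initialize: lst = [7, 8, 10, 3, 4]
Entering loop: for pos, elem in enumerate(lst):

After execution: s = 53
53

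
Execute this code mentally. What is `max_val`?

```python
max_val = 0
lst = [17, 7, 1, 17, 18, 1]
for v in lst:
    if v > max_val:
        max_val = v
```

Let's trace through this code step by step.

Initialize: max_val = 0
Initialize: lst = [17, 7, 1, 17, 18, 1]
Entering loop: for v in lst:

After execution: max_val = 18
18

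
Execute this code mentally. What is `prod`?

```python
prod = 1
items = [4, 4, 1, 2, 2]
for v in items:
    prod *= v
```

Let's trace through this code step by step.

Initialize: prod = 1
Initialize: items = [4, 4, 1, 2, 2]
Entering loop: for v in items:

After execution: prod = 64
64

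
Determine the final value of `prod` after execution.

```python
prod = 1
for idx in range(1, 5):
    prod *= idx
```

Let's trace through this code step by step.

Initialize: prod = 1
Entering loop: for idx in range(1, 5):

After execution: prod = 24
24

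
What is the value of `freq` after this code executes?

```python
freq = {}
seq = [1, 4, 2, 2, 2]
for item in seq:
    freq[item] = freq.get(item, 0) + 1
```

Let's trace through this code step by step.

Initialize: freq = {}
Initialize: seq = [1, 4, 2, 2, 2]
Entering loop: for item in seq:

After execution: freq = {1: 1, 4: 1, 2: 3}
{1: 1, 4: 1, 2: 3}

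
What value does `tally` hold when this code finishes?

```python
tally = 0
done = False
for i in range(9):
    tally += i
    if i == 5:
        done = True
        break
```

Let's trace through this code step by step.

Initialize: tally = 0
Initialize: done = False
Entering loop: for i in range(9):

After execution: tally = 15
15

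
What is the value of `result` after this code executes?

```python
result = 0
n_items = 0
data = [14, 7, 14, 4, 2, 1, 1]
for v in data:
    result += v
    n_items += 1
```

Let's trace through this code step by step.

Initialize: result = 0
Initialize: n_items = 0
Initialize: data = [14, 7, 14, 4, 2, 1, 1]
Entering loop: for v in data:

After execution: result = 43
43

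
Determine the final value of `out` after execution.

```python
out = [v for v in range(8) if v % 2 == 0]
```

Let's trace through this code step by step.

Initialize: out = [v for v in range(8) if v % 2 == 0]

After execution: out = [0, 2, 4, 6]
[0, 2, 4, 6]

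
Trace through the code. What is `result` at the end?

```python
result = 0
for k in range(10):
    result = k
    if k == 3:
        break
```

Let's trace through this code step by step.

Initialize: result = 0
Entering loop: for k in range(10):

After execution: result = 3
3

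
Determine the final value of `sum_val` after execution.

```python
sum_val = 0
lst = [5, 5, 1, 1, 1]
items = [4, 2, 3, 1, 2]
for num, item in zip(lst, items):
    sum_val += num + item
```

Let's trace through this code step by step.

Initialize: sum_val = 0
Initialize: lst = [5, 5, 1, 1, 1]
Initialize: items = [4, 2, 3, 1, 2]
Entering loop: for num, item in zip(lst, items):

After execution: sum_val = 25
25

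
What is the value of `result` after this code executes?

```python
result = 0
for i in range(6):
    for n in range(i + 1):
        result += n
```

Let's trace through this code step by step.

Initialize: result = 0
Entering loop: for i in range(6):

After execution: result = 35
35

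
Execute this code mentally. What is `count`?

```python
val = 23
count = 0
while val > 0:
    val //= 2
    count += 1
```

Let's trace through this code step by step.

Initialize: val = 23
Initialize: count = 0
Entering loop: while val > 0:

After execution: count = 5
5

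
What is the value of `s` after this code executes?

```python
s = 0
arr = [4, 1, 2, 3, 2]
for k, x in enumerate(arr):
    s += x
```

Let's trace through this code step by step.

Initialize: s = 0
Initialize: arr = [4, 1, 2, 3, 2]
Entering loop: for k, x in enumerate(arr):

After execution: s = 12
12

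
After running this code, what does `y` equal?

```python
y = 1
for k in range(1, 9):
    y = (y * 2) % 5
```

Let's trace through this code step by step.

Initialize: y = 1
Entering loop: for k in range(1, 9):

After execution: y = 1
1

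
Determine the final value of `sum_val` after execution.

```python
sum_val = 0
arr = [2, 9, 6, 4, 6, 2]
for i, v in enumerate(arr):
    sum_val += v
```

Let's trace through this code step by step.

Initialize: sum_val = 0
Initialize: arr = [2, 9, 6, 4, 6, 2]
Entering loop: for i, v in enumerate(arr):

After execution: sum_val = 29
29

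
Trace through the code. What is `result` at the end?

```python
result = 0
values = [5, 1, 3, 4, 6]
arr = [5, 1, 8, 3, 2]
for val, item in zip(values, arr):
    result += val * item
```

Let's trace through this code step by step.

Initialize: result = 0
Initialize: values = [5, 1, 3, 4, 6]
Initialize: arr = [5, 1, 8, 3, 2]
Entering loop: for val, item in zip(values, arr):

After execution: result = 74
74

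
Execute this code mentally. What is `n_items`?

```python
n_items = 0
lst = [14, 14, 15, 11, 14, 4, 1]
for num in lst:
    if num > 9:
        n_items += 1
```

Let's trace through this code step by step.

Initialize: n_items = 0
Initialize: lst = [14, 14, 15, 11, 14, 4, 1]
Entering loop: for num in lst:

After execution: n_items = 5
5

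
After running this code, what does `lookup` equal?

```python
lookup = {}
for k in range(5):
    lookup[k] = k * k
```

Let's trace through this code step by step.

Initialize: lookup = {}
Entering loop: for k in range(5):

After execution: lookup = {0: 0, 1: 1, 2: 4, 3: 9, 4: 16}
{0: 0, 1: 1, 2: 4, 3: 9, 4: 16}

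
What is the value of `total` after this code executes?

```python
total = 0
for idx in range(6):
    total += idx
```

Let's trace through this code step by step.

Initialize: total = 0
Entering loop: for idx in range(6):

After execution: total = 15
15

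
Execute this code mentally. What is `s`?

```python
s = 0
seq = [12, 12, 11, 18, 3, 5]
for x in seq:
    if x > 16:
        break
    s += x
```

Let's trace through this code step by step.

Initialize: s = 0
Initialize: seq = [12, 12, 11, 18, 3, 5]
Entering loop: for x in seq:

After execution: s = 35
35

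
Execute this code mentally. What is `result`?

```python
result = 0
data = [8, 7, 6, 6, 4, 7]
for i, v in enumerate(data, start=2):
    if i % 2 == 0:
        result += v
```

Let's trace through this code step by step.

Initialize: result = 0
Initialize: data = [8, 7, 6, 6, 4, 7]
Entering loop: for i, v in enumerate(data, start=2):

After execution: result = 18
18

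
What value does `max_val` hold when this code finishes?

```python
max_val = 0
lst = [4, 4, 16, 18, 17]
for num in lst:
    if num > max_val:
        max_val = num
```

Let's trace through this code step by step.

Initialize: max_val = 0
Initialize: lst = [4, 4, 16, 18, 17]
Entering loop: for num in lst:

After execution: max_val = 18
18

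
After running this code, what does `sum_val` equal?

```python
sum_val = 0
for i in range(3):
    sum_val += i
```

Let's trace through this code step by step.

Initialize: sum_val = 0
Entering loop: for i in range(3):

After execution: sum_val = 3
3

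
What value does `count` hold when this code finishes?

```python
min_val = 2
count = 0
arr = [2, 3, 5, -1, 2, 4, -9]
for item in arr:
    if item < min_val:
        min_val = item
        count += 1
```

Let's trace through this code step by step.

Initialize: min_val = 2
Initialize: count = 0
Initialize: arr = [2, 3, 5, -1, 2, 4, -9]
Entering loop: for item in arr:

After execution: count = 2
2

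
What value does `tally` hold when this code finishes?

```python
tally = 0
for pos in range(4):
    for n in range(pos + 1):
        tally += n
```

Let's trace through this code step by step.

Initialize: tally = 0
Entering loop: for pos in range(4):

After execution: tally = 10
10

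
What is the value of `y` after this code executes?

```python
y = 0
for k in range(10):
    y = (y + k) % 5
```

Let's trace through this code step by step.

Initialize: y = 0
Entering loop: for k in range(10):

After execution: y = 0
0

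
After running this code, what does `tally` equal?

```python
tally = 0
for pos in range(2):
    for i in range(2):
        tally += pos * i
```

Let's trace through this code step by step.

Initialize: tally = 0
Entering loop: for pos in range(2):

After execution: tally = 1
1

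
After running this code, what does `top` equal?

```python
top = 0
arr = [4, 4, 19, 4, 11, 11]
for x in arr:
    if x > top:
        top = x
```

Let's trace through this code step by step.

Initialize: top = 0
Initialize: arr = [4, 4, 19, 4, 11, 11]
Entering loop: for x in arr:

After execution: top = 19
19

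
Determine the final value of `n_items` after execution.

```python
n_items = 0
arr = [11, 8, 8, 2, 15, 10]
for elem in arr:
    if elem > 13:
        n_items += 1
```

Let's trace through this code step by step.

Initialize: n_items = 0
Initialize: arr = [11, 8, 8, 2, 15, 10]
Entering loop: for elem in arr:

After execution: n_items = 1
1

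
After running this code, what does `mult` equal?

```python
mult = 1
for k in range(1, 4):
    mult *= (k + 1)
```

Let's trace through this code step by step.

Initialize: mult = 1
Entering loop: for k in range(1, 4):

After execution: mult = 24
24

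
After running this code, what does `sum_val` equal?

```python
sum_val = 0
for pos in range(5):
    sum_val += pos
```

Let's trace through this code step by step.

Initialize: sum_val = 0
Entering loop: for pos in range(5):

After execution: sum_val = 10
10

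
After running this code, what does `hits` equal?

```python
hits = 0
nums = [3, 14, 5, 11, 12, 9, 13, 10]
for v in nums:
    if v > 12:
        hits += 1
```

Let's trace through this code step by step.

Initialize: hits = 0
Initialize: nums = [3, 14, 5, 11, 12, 9, 13, 10]
Entering loop: for v in nums:

After execution: hits = 2
2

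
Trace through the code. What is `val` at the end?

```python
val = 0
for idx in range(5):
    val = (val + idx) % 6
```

Let's trace through this code step by step.

Initialize: val = 0
Entering loop: for idx in range(5):

After execution: val = 4
4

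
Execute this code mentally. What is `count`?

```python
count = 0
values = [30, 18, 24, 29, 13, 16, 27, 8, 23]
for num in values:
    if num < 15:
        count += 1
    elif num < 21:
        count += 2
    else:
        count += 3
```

Let's trace through this code step by step.

Initialize: count = 0
Initialize: values = [30, 18, 24, 29, 13, 16, 27, 8, 23]
Entering loop: for num in values:

After execution: count = 21
21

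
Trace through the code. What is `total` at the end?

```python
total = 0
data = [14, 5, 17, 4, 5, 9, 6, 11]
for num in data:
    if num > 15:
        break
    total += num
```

Let's trace through this code step by step.

Initialize: total = 0
Initialize: data = [14, 5, 17, 4, 5, 9, 6, 11]
Entering loop: for num in data:

After execution: total = 19
19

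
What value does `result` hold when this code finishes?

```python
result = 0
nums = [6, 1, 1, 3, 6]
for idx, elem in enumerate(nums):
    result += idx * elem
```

Let's trace through this code step by step.

Initialize: result = 0
Initialize: nums = [6, 1, 1, 3, 6]
Entering loop: for idx, elem in enumerate(nums):

After execution: result = 36
36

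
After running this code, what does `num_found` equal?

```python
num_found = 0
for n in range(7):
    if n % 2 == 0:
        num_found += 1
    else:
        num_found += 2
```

Let's trace through this code step by step.

Initialize: num_found = 0
Entering loop: for n in range(7):

After execution: num_found = 10
10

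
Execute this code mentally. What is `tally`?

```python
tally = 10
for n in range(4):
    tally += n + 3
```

Let's trace through this code step by step.

Initialize: tally = 10
Entering loop: for n in range(4):

After execution: tally = 28
28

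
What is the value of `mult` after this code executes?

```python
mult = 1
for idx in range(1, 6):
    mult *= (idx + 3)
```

Let's trace through this code step by step.

Initialize: mult = 1
Entering loop: for idx in range(1, 6):

After execution: mult = 6720
6720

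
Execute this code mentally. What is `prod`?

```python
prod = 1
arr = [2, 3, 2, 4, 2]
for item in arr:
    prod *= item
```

Let's trace through this code step by step.

Initialize: prod = 1
Initialize: arr = [2, 3, 2, 4, 2]
Entering loop: for item in arr:

After execution: prod = 96
96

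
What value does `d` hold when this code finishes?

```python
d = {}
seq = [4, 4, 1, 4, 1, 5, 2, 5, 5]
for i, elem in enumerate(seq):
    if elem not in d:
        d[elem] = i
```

Let's trace through this code step by step.

Initialize: d = {}
Initialize: seq = [4, 4, 1, 4, 1, 5, 2, 5, 5]
Entering loop: for i, elem in enumerate(seq):

After execution: d = {4: 0, 1: 2, 5: 5, 2: 6}
{4: 0, 1: 2, 5: 5, 2: 6}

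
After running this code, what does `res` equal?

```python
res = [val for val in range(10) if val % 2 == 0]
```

Let's trace through this code step by step.

Initialize: res = [val for val in range(10) if val % 2 == 0]

After execution: res = [0, 2, 4, 6, 8]
[0, 2, 4, 6, 8]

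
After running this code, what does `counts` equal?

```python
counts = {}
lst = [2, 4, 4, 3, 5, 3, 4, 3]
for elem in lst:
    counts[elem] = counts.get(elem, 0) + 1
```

Let's trace through this code step by step.

Initialize: counts = {}
Initialize: lst = [2, 4, 4, 3, 5, 3, 4, 3]
Entering loop: for elem in lst:

After execution: counts = {2: 1, 4: 3, 3: 3, 5: 1}
{2: 1, 4: 3, 3: 3, 5: 1}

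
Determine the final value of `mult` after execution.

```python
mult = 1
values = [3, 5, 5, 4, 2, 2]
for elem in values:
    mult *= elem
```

Let's trace through this code step by step.

Initialize: mult = 1
Initialize: values = [3, 5, 5, 4, 2, 2]
Entering loop: for elem in values:

After execution: mult = 1200
1200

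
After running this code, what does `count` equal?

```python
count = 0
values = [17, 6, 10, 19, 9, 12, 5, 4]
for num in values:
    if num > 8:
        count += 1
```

Let's trace through this code step by step.

Initialize: count = 0
Initialize: values = [17, 6, 10, 19, 9, 12, 5, 4]
Entering loop: for num in values:

After execution: count = 5
5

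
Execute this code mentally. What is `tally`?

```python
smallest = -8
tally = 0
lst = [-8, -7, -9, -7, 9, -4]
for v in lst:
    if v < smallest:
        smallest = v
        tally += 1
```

Let's trace through this code step by step.

Initialize: smallest = -8
Initialize: tally = 0
Initialize: lst = [-8, -7, -9, -7, 9, -4]
Entering loop: for v in lst:

After execution: tally = 1
1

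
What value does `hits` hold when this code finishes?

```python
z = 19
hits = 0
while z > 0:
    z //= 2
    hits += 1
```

Let's trace through this code step by step.

Initialize: z = 19
Initialize: hits = 0
Entering loop: while z > 0:

After execution: hits = 5
5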